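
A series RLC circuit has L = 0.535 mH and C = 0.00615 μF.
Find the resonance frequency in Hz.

Step 1 — Resonance condition Im(Z)=0 gives ω₀ = 1/√(LC).
Step 2 — ω₀ = 1/√(0.000535·6.15e-09) = 5.513e+05 rad/s.
Step 3 — f₀ = ω₀/(2π) = 8.774e+04 Hz.

f₀ = 8.774e+04 Hz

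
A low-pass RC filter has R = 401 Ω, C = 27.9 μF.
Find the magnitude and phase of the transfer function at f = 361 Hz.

Step 1 — Angular frequency: ω = 2π·361 = 2268 rad/s.
Step 2 — Transfer function: H(jω) = 1/(1 + jωRC).
Step 3 — Denominator: 1 + jωRC = 1 + j·2268·401·2.79e-05 = 1 + j25.38.
Step 4 — H = 0.00155 - j0.03935.
Step 5 — Magnitude: |H| = 0.03938 (-28.1 dB); phase: φ = -87.7°.

|H| = 0.03938 (-28.1 dB), φ = -87.7°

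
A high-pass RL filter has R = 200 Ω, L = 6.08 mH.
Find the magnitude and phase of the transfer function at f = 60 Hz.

Step 1 — Angular frequency: ω = 2π·60 = 377 rad/s.
Step 2 — Transfer function: H(jω) = jωL/(R + jωL).
Step 3 — Numerator jωL = j·2.292; denominator R + jωL = 200 + j2.292.
Step 4 — H = 0.0001313 + j0.01146.
Step 5 — Magnitude: |H| = 0.01146 (-38.8 dB); phase: φ = 89.3°.

|H| = 0.01146 (-38.8 dB), φ = 89.3°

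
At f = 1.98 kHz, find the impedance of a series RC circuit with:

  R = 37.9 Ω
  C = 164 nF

Step 1 — Angular frequency: ω = 2π·f = 2π·1980 = 1.244e+04 rad/s.
Step 2 — Component impedances:
  R: Z = R = 37.9 Ω
  C: Z = 1/(jωC) = -j/(ω·C) = 0 - j490.1 Ω
Step 3 — Series combination: Z_total = R + C = 37.9 - j490.1 Ω = 491.6∠-85.6° Ω.

Z = 37.9 - j490.1 Ω = 491.6∠-85.6° Ω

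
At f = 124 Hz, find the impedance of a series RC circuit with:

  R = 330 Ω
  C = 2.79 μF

Step 1 — Angular frequency: ω = 2π·f = 2π·124 = 779.1 rad/s.
Step 2 — Component impedances:
  R: Z = R = 330 Ω
  C: Z = 1/(jωC) = -j/(ω·C) = 0 - j460 Ω
Step 3 — Series combination: Z_total = R + C = 330 - j460 Ω = 566.2∠-54.3° Ω.

Z = 330 - j460 Ω = 566.2∠-54.3° Ω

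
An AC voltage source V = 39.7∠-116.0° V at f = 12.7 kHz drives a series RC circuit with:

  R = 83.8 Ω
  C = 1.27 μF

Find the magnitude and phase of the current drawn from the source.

Step 1 — Angular frequency: ω = 2π·f = 2π·1.27e+04 = 7.98e+04 rad/s.
Step 2 — Component impedances:
  R: Z = R = 83.8 Ω
  C: Z = 1/(jωC) = -j/(ω·C) = 0 - j9.868 Ω
Step 3 — Series combination: Z_total = R + C = 83.8 - j9.868 Ω = 84.38∠-6.7° Ω.
Step 4 — Source phasor: V = 39.7∠-116.0° V = -17.4 - j35.68 V.
Step 5 — Ohm's law: I = V / Z_total = (-17.4 - j35.68) / (83.8 - j9.868) = -0.1554 - j0.4441 A.
Step 6 — Convert to polar: |I| = 0.4705 A, ∠I = -109.3°.

I = 0.4705∠-109.3° A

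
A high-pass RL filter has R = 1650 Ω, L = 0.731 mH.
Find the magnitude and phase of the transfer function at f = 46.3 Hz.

Step 1 — Angular frequency: ω = 2π·46.3 = 290.9 rad/s.
Step 2 — Transfer function: H(jω) = jωL/(R + jωL).
Step 3 — Numerator jωL = j·0.2127; denominator R + jωL = 1650 + j0.2127.
Step 4 — H = 1.661e-08 + j0.0001289.
Step 5 — Magnitude: |H| = 0.0001289 (-77.8 dB); phase: φ = 90.0°.

|H| = 0.0001289 (-77.8 dB), φ = 90.0°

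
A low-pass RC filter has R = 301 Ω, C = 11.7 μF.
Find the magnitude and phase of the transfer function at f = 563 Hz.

Step 1 — Angular frequency: ω = 2π·563 = 3537 rad/s.
Step 2 — Transfer function: H(jω) = 1/(1 + jωRC).
Step 3 — Denominator: 1 + jωRC = 1 + j·3537·301·1.17e-05 = 1 + j12.46.
Step 4 — H = 0.006402 - j0.07976.
Step 5 — Magnitude: |H| = 0.08001 (-21.9 dB); phase: φ = -85.4°.

|H| = 0.08001 (-21.9 dB), φ = -85.4°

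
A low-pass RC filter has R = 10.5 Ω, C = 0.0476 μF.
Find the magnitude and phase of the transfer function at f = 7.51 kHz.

Step 1 — Angular frequency: ω = 2π·7510 = 4.719e+04 rad/s.
Step 2 — Transfer function: H(jω) = 1/(1 + jωRC).
Step 3 — Denominator: 1 + jωRC = 1 + j·4.719e+04·10.5·4.76e-08 = 1 + j0.02358.
Step 4 — H = 0.9994 - j0.02357.
Step 5 — Magnitude: |H| = 0.9997 (-0.0 dB); phase: φ = -1.4°.

|H| = 0.9997 (-0.0 dB), φ = -1.4°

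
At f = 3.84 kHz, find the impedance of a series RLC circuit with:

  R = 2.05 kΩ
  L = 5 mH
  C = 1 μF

Step 1 — Angular frequency: ω = 2π·f = 2π·3840 = 2.413e+04 rad/s.
Step 2 — Component impedances:
  R: Z = R = 2050 Ω
  L: Z = jωL = j·2.413e+04·0.005 = 0 + j120.6 Ω
  C: Z = 1/(jωC) = -j/(ω·C) = 0 - j41.45 Ω
Step 3 — Series combination: Z_total = R + L + C = 2050 + j79.19 Ω = 2052∠2.2° Ω.

Z = 2050 + j79.19 Ω = 2052∠2.2° Ω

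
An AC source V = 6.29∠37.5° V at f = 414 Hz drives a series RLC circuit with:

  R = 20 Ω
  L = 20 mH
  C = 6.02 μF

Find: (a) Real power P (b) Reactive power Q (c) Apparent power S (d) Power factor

Step 1 — Angular frequency: ω = 2π·f = 2π·414 = 2601 rad/s.
Step 2 — Component impedances:
  R: Z = R = 20 Ω
  L: Z = jωL = j·2601·0.02 = 0 + j52.02 Ω
  C: Z = 1/(jωC) = -j/(ω·C) = 0 - j63.86 Ω
Step 3 — Series combination: Z_total = R + L + C = 20 - j11.83 Ω = 23.24∠-30.6° Ω.
Step 4 — Source phasor: V = 6.29∠37.5° V = 4.99 + j3.829 V.
Step 5 — Current: I = V / Z = 0.1009 + j0.2512 A = 0.2707∠68.1° A.
Step 6 — Complex power: S = V·I* = 1.465 - j0.867 VA.
Step 7 — Real power: P = Re(S) = 1.465 W.
Step 8 — Reactive power: Q = Im(S) = -0.867 VAR.
Step 9 — Apparent power: |S| = 1.702 VA.
Step 10 — Power factor: PF = P/|S| = 0.8606 (leading).

(a) P = 1.465 W  (b) Q = -0.867 VAR  (c) S = 1.702 VA  (d) PF = 0.8606 (leading)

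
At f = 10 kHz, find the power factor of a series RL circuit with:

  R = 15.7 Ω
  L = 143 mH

Step 1 — Angular frequency: ω = 2π·f = 2π·1e+04 = 6.283e+04 rad/s.
Step 2 — Component impedances:
  R: Z = R = 15.7 Ω
  L: Z = jωL = j·6.283e+04·0.143 = 0 + j8985 Ω
Step 3 — Series combination: Z_total = R + L = 15.7 + j8985 Ω = 8985∠89.9° Ω.
Step 4 — Power factor: PF = cos(φ) = Re(Z)/|Z| = 15.7/8985 = 0.001747.
Step 5 — Type: Im(Z) = 8985 ⇒ lagging (phase φ = 89.9°).

PF = 0.001747 (lagging, φ = 89.9°)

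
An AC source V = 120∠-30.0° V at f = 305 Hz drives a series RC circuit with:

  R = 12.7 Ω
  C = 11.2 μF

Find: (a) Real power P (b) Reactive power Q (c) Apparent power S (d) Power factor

Step 1 — Angular frequency: ω = 2π·f = 2π·305 = 1916 rad/s.
Step 2 — Component impedances:
  R: Z = R = 12.7 Ω
  C: Z = 1/(jωC) = -j/(ω·C) = 0 - j46.59 Ω
Step 3 — Series combination: Z_total = R + C = 12.7 - j46.59 Ω = 48.29∠-74.8° Ω.
Step 4 — Source phasor: V = 120∠-30.0° V = 103.9 - j60 V.
Step 5 — Current: I = V / Z = 1.765 + j1.75 A = 2.485∠44.8° A.
Step 6 — Complex power: S = V·I* = 78.42 - j287.7 VA.
Step 7 — Real power: P = Re(S) = 78.42 W.
Step 8 — Reactive power: Q = Im(S) = -287.7 VAR.
Step 9 — Apparent power: |S| = 298.2 VA.
Step 10 — Power factor: PF = P/|S| = 0.263 (leading).

(a) P = 78.42 W  (b) Q = -287.7 VAR  (c) S = 298.2 VA  (d) PF = 0.263 (leading)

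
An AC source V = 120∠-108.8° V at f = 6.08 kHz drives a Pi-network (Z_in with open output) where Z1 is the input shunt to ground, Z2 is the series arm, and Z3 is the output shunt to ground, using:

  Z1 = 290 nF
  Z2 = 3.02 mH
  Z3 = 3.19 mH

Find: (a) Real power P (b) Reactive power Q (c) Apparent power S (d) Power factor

Step 1 — Angular frequency: ω = 2π·f = 2π·6080 = 3.82e+04 rad/s.
Step 2 — Component impedances:
  Z1: Z = 1/(jωC) = -j/(ω·C) = 0 - j90.26 Ω
  Z2: Z = jωL = j·3.82e+04·0.00302 = 0 + j115.4 Ω
  Z3: Z = jωL = j·3.82e+04·0.00319 = 0 + j121.9 Ω
Step 3 — With open output, the series arm Z2 and the output shunt Z3 appear in series to ground: Z2 + Z3 = 0 + j237.2 Ω.
Step 4 — Parallel with input shunt Z1: Z_in = Z1 || (Z2 + Z3) = 0 - j145.7 Ω = 145.7∠-90.0° Ω.
Step 5 — Source phasor: V = 120∠-108.8° V = -38.67 - j113.6 V.
Step 6 — Current: I = V / Z = 0.7797 - j0.2654 A = 0.8236∠-18.8° A.
Step 7 — Complex power: S = V·I* = 0 - j98.83 VA.
Step 8 — Real power: P = Re(S) = 0 W.
Step 9 — Reactive power: Q = Im(S) = -98.83 VAR.
Step 10 — Apparent power: |S| = 98.83 VA.
Step 11 — Power factor: PF = P/|S| = 0 (leading).

(a) P = 0 W  (b) Q = -98.83 VAR  (c) S = 98.83 VA  (d) PF = 0 (leading)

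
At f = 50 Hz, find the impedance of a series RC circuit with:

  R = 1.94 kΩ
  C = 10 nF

Step 1 — Angular frequency: ω = 2π·f = 2π·50 = 314.2 rad/s.
Step 2 — Component impedances:
  R: Z = R = 1940 Ω
  C: Z = 1/(jωC) = -j/(ω·C) = 0 - j3.183e+05 Ω
Step 3 — Series combination: Z_total = R + C = 1940 - j3.183e+05 Ω = 3.183e+05∠-89.7° Ω.

Z = 1940 - j3.183e+05 Ω = 3.183e+05∠-89.7° Ω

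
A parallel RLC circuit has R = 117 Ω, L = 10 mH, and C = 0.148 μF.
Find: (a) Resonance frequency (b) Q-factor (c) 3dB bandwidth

Step 1 — Resonance: ω₀ = 1/√(LC) = 1/√(0.01·1.48e-07) = 2.599e+04 rad/s.
Step 2 — f₀ = ω₀/(2π) = 4137 Hz.
Step 3 — Parallel Q: Q = R/(ω₀L) = 117/(2.599e+04·0.01) = 0.4501.
Step 4 — Bandwidth: Δω = ω₀/Q = 5.775e+04 rad/s; BW = Δω/(2π) = 9191 Hz.

(a) f₀ = 4137 Hz  (b) Q = 0.4501  (c) BW = 9191 Hz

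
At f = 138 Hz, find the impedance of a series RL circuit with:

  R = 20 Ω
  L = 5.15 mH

Step 1 — Angular frequency: ω = 2π·f = 2π·138 = 867.1 rad/s.
Step 2 — Component impedances:
  R: Z = R = 20 Ω
  L: Z = jωL = j·867.1·0.00515 = 0 + j4.465 Ω
Step 3 — Series combination: Z_total = R + L = 20 + j4.465 Ω = 20.49∠12.6° Ω.

Z = 20 + j4.465 Ω = 20.49∠12.6° Ω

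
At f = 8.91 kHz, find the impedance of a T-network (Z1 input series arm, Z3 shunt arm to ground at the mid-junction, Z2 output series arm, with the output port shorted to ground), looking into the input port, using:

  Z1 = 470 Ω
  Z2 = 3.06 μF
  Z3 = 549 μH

Step 1 — Angular frequency: ω = 2π·f = 2π·8910 = 5.598e+04 rad/s.
Step 2 — Component impedances:
  Z1: Z = R = 470 Ω
  Z2: Z = 1/(jωC) = -j/(ω·C) = 0 - j5.837 Ω
  Z3: Z = jωL = j·5.598e+04·0.000549 = 0 + j30.73 Ω
Step 3 — With the output port shorted to ground, the output series arm Z2 runs from the junction to ground; the shunt arm Z3 also runs from the junction to ground. They appear in parallel: Z3 || Z2 = 0 - j7.206 Ω.
Step 4 — Series with input arm Z1: Z_in = Z1 + (Z3 || Z2) = 470 - j7.206 Ω = 470.1∠-0.9° Ω.

Z = 470 - j7.206 Ω = 470.1∠-0.9° Ω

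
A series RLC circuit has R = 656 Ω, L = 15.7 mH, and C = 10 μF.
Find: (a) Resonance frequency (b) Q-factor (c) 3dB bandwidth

Step 1 — Resonance: ω₀ = 1/√(LC) = 1/√(0.0157·1e-05) = 2524 rad/s.
Step 2 — f₀ = ω₀/(2π) = 401.7 Hz.
Step 3 — Series Q: Q = ω₀L/R = 2524·0.0157/656 = 0.0604.
Step 4 — Bandwidth: Δω = ω₀/Q = 4.178e+04 rad/s; BW = Δω/(2π) = 6650 Hz.

(a) f₀ = 401.7 Hz  (b) Q = 0.0604  (c) BW = 6650 Hz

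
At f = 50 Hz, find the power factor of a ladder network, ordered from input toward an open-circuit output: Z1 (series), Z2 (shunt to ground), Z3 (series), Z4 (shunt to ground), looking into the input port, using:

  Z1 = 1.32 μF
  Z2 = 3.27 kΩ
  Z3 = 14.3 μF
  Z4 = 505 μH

Step 1 — Angular frequency: ω = 2π·f = 2π·50 = 314.2 rad/s.
Step 2 — Component impedances:
  Z1: Z = 1/(jωC) = -j/(ω·C) = 0 - j2411 Ω
  Z2: Z = R = 3270 Ω
  Z3: Z = 1/(jωC) = -j/(ω·C) = 0 - j222.6 Ω
  Z4: Z = jωL = j·314.2·0.000505 = 0 + j0.1587 Ω
Step 3 — Ladder network (open output): work backward from the far end, alternating series and parallel combinations. Z_in = 15.06 - j2633 Ω = 2633∠-89.7° Ω.
Step 4 — Power factor: PF = cos(φ) = Re(Z)/|Z| = 15.06/2633 = 0.00572.
Step 5 — Type: Im(Z) = -2633 ⇒ leading (phase φ = -89.7°).

PF = 0.00572 (leading, φ = -89.7°)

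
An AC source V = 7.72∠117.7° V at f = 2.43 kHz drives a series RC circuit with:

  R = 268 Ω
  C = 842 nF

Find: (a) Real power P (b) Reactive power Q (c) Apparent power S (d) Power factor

Step 1 — Angular frequency: ω = 2π·f = 2π·2430 = 1.527e+04 rad/s.
Step 2 — Component impedances:
  R: Z = R = 268 Ω
  C: Z = 1/(jωC) = -j/(ω·C) = 0 - j77.79 Ω
Step 3 — Series combination: Z_total = R + C = 268 - j77.79 Ω = 279.1∠-16.2° Ω.
Step 4 — Source phasor: V = 7.72∠117.7° V = -3.589 + j6.835 V.
Step 5 — Current: I = V / Z = -0.01918 + j0.01994 A = 0.02766∠133.9° A.
Step 6 — Complex power: S = V·I* = 0.2051 - j0.05953 VA.
Step 7 — Real power: P = Re(S) = 0.2051 W.
Step 8 — Reactive power: Q = Im(S) = -0.05953 VAR.
Step 9 — Apparent power: |S| = 0.2136 VA.
Step 10 — Power factor: PF = P/|S| = 0.9604 (leading).

(a) P = 0.2051 W  (b) Q = -0.05953 VAR  (c) S = 0.2136 VA  (d) PF = 0.9604 (leading)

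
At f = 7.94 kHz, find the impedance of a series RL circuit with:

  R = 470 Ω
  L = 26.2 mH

Step 1 — Angular frequency: ω = 2π·f = 2π·7940 = 4.989e+04 rad/s.
Step 2 — Component impedances:
  R: Z = R = 470 Ω
  L: Z = jωL = j·4.989e+04·0.0262 = 0 + j1307 Ω
Step 3 — Series combination: Z_total = R + L = 470 + j1307 Ω = 1389∠70.2° Ω.

Z = 470 + j1307 Ω = 1389∠70.2° Ω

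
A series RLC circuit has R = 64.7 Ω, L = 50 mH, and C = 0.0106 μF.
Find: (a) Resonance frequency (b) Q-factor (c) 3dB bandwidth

Step 1 — Resonance: ω₀ = 1/√(LC) = 1/√(0.05·1.06e-08) = 4.344e+04 rad/s.
Step 2 — f₀ = ω₀/(2π) = 6913 Hz.
Step 3 — Series Q: Q = ω₀L/R = 4.344e+04·0.05/64.7 = 33.57.
Step 4 — Bandwidth: Δω = ω₀/Q = 1294 rad/s; BW = Δω/(2π) = 205.9 Hz.

(a) f₀ = 6913 Hz  (b) Q = 33.57  (c) BW = 205.9 Hz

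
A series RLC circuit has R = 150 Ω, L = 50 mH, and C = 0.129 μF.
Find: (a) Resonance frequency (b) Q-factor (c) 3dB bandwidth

Step 1 — Resonance: ω₀ = 1/√(LC) = 1/√(0.05·1.29e-07) = 1.245e+04 rad/s.
Step 2 — f₀ = ω₀/(2π) = 1982 Hz.
Step 3 — Series Q: Q = ω₀L/R = 1.245e+04·0.05/150 = 4.15.
Step 4 — Bandwidth: Δω = ω₀/Q = 3000 rad/s; BW = Δω/(2π) = 477.5 Hz.

(a) f₀ = 1982 Hz  (b) Q = 4.15  (c) BW = 477.5 Hz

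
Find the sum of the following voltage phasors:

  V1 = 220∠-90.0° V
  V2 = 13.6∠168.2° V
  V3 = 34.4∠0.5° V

Step 1 — Convert each phasor to rectangular form:
  V1 = 220·(cos(-90.0°) + j·sin(-90.0°)) = 0 - j220 V
  V2 = 13.6·(cos(168.2°) + j·sin(168.2°)) = -13.31 + j2.781 V
  V3 = 34.4·(cos(0.5°) + j·sin(0.5°)) = 34.4 + j0.3002 V
Step 2 — Sum components: V_total = 21.09 - j216.9 V.
Step 3 — Convert to polar: |V_total| = 217.9 V, ∠V_total = -84.4°.

V_total = 217.9∠-84.4° V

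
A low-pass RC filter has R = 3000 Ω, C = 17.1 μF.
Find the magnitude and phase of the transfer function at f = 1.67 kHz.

Step 1 — Angular frequency: ω = 2π·1670 = 1.049e+04 rad/s.
Step 2 — Transfer function: H(jω) = 1/(1 + jωRC).
Step 3 — Denominator: 1 + jωRC = 1 + j·1.049e+04·3000·1.71e-05 = 1 + j538.3.
Step 4 — H = 3.451e-06 - j0.001858.
Step 5 — Magnitude: |H| = 0.001858 (-54.6 dB); phase: φ = -89.9°.

|H| = 0.001858 (-54.6 dB), φ = -89.9°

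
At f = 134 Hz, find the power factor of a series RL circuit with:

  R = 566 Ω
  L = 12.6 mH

Step 1 — Angular frequency: ω = 2π·f = 2π·134 = 841.9 rad/s.
Step 2 — Component impedances:
  R: Z = R = 566 Ω
  L: Z = jωL = j·841.9·0.0126 = 0 + j10.61 Ω
Step 3 — Series combination: Z_total = R + L = 566 + j10.61 Ω = 566.1∠1.1° Ω.
Step 4 — Power factor: PF = cos(φ) = Re(Z)/|Z| = 566/566.1 = 0.9998.
Step 5 — Type: Im(Z) = 10.61 ⇒ lagging (phase φ = 1.1°).

PF = 0.9998 (lagging, φ = 1.1°)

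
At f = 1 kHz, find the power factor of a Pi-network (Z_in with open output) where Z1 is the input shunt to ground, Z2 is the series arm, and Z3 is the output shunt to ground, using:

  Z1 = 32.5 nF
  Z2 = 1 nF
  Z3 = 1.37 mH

Step 1 — Angular frequency: ω = 2π·f = 2π·1000 = 6283 rad/s.
Step 2 — Component impedances:
  Z1: Z = 1/(jωC) = -j/(ω·C) = 0 - j4897 Ω
  Z2: Z = 1/(jωC) = -j/(ω·C) = 0 - j1.592e+05 Ω
  Z3: Z = jωL = j·6283·0.00137 = 0 + j8.608 Ω
Step 3 — With open output, the series arm Z2 and the output shunt Z3 appear in series to ground: Z2 + Z3 = 0 - j1.591e+05 Ω.
Step 4 — Parallel with input shunt Z1: Z_in = Z1 || (Z2 + Z3) = 0 - j4751 Ω = 4751∠-90.0° Ω.
Step 5 — Power factor: PF = cos(φ) = Re(Z)/|Z| = 0/4751 = 0.
Step 6 — Type: Im(Z) = -4751 ⇒ leading (phase φ = -90.0°).

PF = 0 (leading, φ = -90.0°)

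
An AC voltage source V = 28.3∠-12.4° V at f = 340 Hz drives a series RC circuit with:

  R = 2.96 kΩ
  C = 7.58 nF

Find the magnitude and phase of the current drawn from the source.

Step 1 — Angular frequency: ω = 2π·f = 2π·340 = 2136 rad/s.
Step 2 — Component impedances:
  R: Z = R = 2960 Ω
  C: Z = 1/(jωC) = -j/(ω·C) = 0 - j6.175e+04 Ω
Step 3 — Series combination: Z_total = R + C = 2960 - j6.175e+04 Ω = 6.183e+04∠-87.3° Ω.
Step 4 — Source phasor: V = 28.3∠-12.4° V = 27.64 - j6.077 V.
Step 5 — Ohm's law: I = V / Z_total = (27.64 - j6.077) / (2960 - j6.175e+04) = 0.0001196 + j0.0004418 A.
Step 6 — Convert to polar: |I| = 0.0004577 A, ∠I = 74.9°.

I = 0.0004577∠74.9° A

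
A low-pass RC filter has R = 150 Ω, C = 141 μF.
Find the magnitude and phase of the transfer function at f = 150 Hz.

Step 1 — Angular frequency: ω = 2π·150 = 942.5 rad/s.
Step 2 — Transfer function: H(jω) = 1/(1 + jωRC).
Step 3 — Denominator: 1 + jωRC = 1 + j·942.5·150·0.000141 = 1 + j19.93.
Step 4 — H = 0.00251 - j0.05004.
Step 5 — Magnitude: |H| = 0.0501 (-26.0 dB); phase: φ = -87.1°.

|H| = 0.0501 (-26.0 dB), φ = -87.1°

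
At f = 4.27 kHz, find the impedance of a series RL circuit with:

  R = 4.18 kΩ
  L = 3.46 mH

Step 1 — Angular frequency: ω = 2π·f = 2π·4270 = 2.683e+04 rad/s.
Step 2 — Component impedances:
  R: Z = R = 4180 Ω
  L: Z = jωL = j·2.683e+04·0.00346 = 0 + j92.83 Ω
Step 3 — Series combination: Z_total = R + L = 4180 + j92.83 Ω = 4181∠1.3° Ω.

Z = 4180 + j92.83 Ω = 4181∠1.3° Ω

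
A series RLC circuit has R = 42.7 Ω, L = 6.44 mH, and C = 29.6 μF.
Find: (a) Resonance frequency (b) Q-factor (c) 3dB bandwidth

Step 1 — Resonance condition Im(Z)=0 gives ω₀ = 1/√(LC).
Step 2 — ω₀ = 1/√(0.00644·2.96e-05) = 2290 rad/s.
Step 3 — f₀ = ω₀/(2π) = 364.5 Hz.
Step 4 — Series Q: Q = ω₀L/R = 2290·0.00644/42.7 = 0.3454.
Step 5 — 3dB bandwidth: Δω = ω₀/Q = 6630 rad/s; BW = Δω/(2π) = 1055 Hz.

(a) f₀ = 364.5 Hz  (b) Q = 0.3454  (c) BW = 1055 Hz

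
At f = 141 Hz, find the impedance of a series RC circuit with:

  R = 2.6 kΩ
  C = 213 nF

Step 1 — Angular frequency: ω = 2π·f = 2π·141 = 885.9 rad/s.
Step 2 — Component impedances:
  R: Z = R = 2600 Ω
  C: Z = 1/(jωC) = -j/(ω·C) = 0 - j5299 Ω
Step 3 — Series combination: Z_total = R + C = 2600 - j5299 Ω = 5903∠-63.9° Ω.

Z = 2600 - j5299 Ω = 5903∠-63.9° Ω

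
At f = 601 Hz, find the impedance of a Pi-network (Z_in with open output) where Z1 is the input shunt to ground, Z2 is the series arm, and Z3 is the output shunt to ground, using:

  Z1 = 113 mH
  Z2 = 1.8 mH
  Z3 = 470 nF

Step 1 — Angular frequency: ω = 2π·f = 2π·601 = 3776 rad/s.
Step 2 — Component impedances:
  Z1: Z = jωL = j·3776·0.113 = 0 + j426.7 Ω
  Z2: Z = jωL = j·3776·0.0018 = 0 + j6.797 Ω
  Z3: Z = 1/(jωC) = -j/(ω·C) = 0 - j563.4 Ω
Step 3 — With open output, the series arm Z2 and the output shunt Z3 appear in series to ground: Z2 + Z3 = 0 - j556.6 Ω.
Step 4 — Parallel with input shunt Z1: Z_in = Z1 || (Z2 + Z3) = 0 + j1828 Ω = 1828∠90.0° Ω.

Z = 0 + j1828 Ω = 1828∠90.0° Ω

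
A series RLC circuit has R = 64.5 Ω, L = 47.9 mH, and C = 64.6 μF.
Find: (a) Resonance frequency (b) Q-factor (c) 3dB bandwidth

Step 1 — Resonance condition Im(Z)=0 gives ω₀ = 1/√(LC).
Step 2 — ω₀ = 1/√(0.0479·6.46e-05) = 568.5 rad/s.
Step 3 — f₀ = ω₀/(2π) = 90.48 Hz.
Step 4 — Series Q: Q = ω₀L/R = 568.5·0.0479/64.5 = 0.4222.
Step 5 — 3dB bandwidth: Δω = ω₀/Q = 1347 rad/s; BW = Δω/(2π) = 214.3 Hz.

(a) f₀ = 90.48 Hz  (b) Q = 0.4222  (c) BW = 214.3 Hz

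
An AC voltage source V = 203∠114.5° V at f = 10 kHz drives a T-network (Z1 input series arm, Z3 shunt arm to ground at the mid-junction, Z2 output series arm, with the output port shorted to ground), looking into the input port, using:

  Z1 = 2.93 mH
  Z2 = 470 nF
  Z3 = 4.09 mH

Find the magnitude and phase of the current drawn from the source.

Step 1 — Angular frequency: ω = 2π·f = 2π·1e+04 = 6.283e+04 rad/s.
Step 2 — Component impedances:
  Z1: Z = jωL = j·6.283e+04·0.00293 = 0 + j184.1 Ω
  Z2: Z = 1/(jωC) = -j/(ω·C) = 0 - j33.86 Ω
  Z3: Z = jωL = j·6.283e+04·0.00409 = 0 + j257 Ω
Step 3 — With the output port shorted to ground, the output series arm Z2 runs from the junction to ground; the shunt arm Z3 also runs from the junction to ground. They appear in parallel: Z3 || Z2 = 0 - j39 Ω.
Step 4 — Series with input arm Z1: Z_in = Z1 + (Z3 || Z2) = 0 + j145.1 Ω = 145.1∠90.0° Ω.
Step 5 — Source phasor: V = 203∠114.5° V = -84.18 + j184.7 V.
Step 6 — Ohm's law: I = V / Z_total = (-84.18 + j184.7) / (0 + j145.1) = 1.273 + j0.5802 A.
Step 7 — Convert to polar: |I| = 1.399 A, ∠I = 24.5°.

I = 1.399∠24.5° A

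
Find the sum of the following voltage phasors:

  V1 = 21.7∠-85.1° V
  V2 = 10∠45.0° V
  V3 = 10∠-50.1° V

Step 1 — Convert each phasor to rectangular form:
  V1 = 21.7·(cos(-85.1°) + j·sin(-85.1°)) = 1.854 - j21.62 V
  V2 = 10·(cos(45.0°) + j·sin(45.0°)) = 7.071 + j7.071 V
  V3 = 10·(cos(-50.1°) + j·sin(-50.1°)) = 6.414 - j7.672 V
Step 2 — Sum components: V_total = 15.34 - j22.22 V.
Step 3 — Convert to polar: |V_total| = 27 V, ∠V_total = -55.4°.

V_total = 27∠-55.4° V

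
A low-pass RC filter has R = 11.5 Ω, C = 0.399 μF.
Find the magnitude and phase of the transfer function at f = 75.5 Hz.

Step 1 — Angular frequency: ω = 2π·75.5 = 474.4 rad/s.
Step 2 — Transfer function: H(jω) = 1/(1 + jωRC).
Step 3 — Denominator: 1 + jωRC = 1 + j·474.4·11.5·3.99e-07 = 1 + j0.002177.
Step 4 — H = 1 - j0.002177.
Step 5 — Magnitude: |H| = 1 (-0.0 dB); phase: φ = -0.1°.

|H| = 1 (-0.0 dB), φ = -0.1°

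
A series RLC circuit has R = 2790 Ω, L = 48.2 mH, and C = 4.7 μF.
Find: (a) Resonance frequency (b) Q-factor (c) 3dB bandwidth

Step 1 — Resonance: ω₀ = 1/√(LC) = 1/√(0.0482·4.7e-06) = 2101 rad/s.
Step 2 — f₀ = ω₀/(2π) = 334.4 Hz.
Step 3 — Series Q: Q = ω₀L/R = 2101·0.0482/2790 = 0.0363.
Step 4 — Bandwidth: Δω = ω₀/Q = 5.788e+04 rad/s; BW = Δω/(2π) = 9212 Hz.

(a) f₀ = 334.4 Hz  (b) Q = 0.0363  (c) BW = 9212 Hz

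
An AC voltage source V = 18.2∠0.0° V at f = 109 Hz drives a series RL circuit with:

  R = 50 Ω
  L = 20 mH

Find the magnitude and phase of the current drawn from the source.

Step 1 — Angular frequency: ω = 2π·f = 2π·109 = 684.9 rad/s.
Step 2 — Component impedances:
  R: Z = R = 50 Ω
  L: Z = jωL = j·684.9·0.02 = 0 + j13.7 Ω
Step 3 — Series combination: Z_total = R + L = 50 + j13.7 Ω = 51.84∠15.3° Ω.
Step 4 — Source phasor: V = 18.2∠0.0° V = 18.2 V.
Step 5 — Ohm's law: I = V / Z_total = (18.2) / (50 + j13.7) = 0.3386 - j0.09276 A.
Step 6 — Convert to polar: |I| = 0.3511 A, ∠I = -15.3°.

I = 0.3511∠-15.3° A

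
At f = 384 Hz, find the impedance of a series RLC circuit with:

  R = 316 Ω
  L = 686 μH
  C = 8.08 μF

Step 1 — Angular frequency: ω = 2π·f = 2π·384 = 2413 rad/s.
Step 2 — Component impedances:
  R: Z = R = 316 Ω
  L: Z = jωL = j·2413·0.000686 = 0 + j1.655 Ω
  C: Z = 1/(jωC) = -j/(ω·C) = 0 - j51.3 Ω
Step 3 — Series combination: Z_total = R + L + C = 316 - j49.64 Ω = 319.9∠-8.9° Ω.

Z = 316 - j49.64 Ω = 319.9∠-8.9° Ω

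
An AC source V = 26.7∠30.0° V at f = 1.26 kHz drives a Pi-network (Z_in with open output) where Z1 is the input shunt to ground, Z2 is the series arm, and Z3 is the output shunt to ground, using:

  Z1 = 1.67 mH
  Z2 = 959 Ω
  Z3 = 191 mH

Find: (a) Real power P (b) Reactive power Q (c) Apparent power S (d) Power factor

Step 1 — Angular frequency: ω = 2π·f = 2π·1260 = 7917 rad/s.
Step 2 — Component impedances:
  Z1: Z = jωL = j·7917·0.00167 = 0 + j13.22 Ω
  Z2: Z = R = 959 Ω
  Z3: Z = jωL = j·7917·0.191 = 0 + j1512 Ω
Step 3 — With open output, the series arm Z2 and the output shunt Z3 appear in series to ground: Z2 + Z3 = 959 + j1512 Ω.
Step 4 — Parallel with input shunt Z1: Z_in = Z1 || (Z2 + Z3) = 0.05164 + j13.14 Ω = 13.14∠89.8° Ω.
Step 5 — Source phasor: V = 26.7∠30.0° V = 23.12 + j13.35 V.
Step 6 — Current: I = V / Z = 1.023 - j1.756 A = 2.032∠-59.8° A.
Step 7 — Complex power: S = V·I* = 0.2132 + j54.26 VA.
Step 8 — Real power: P = Re(S) = 0.2132 W.
Step 9 — Reactive power: Q = Im(S) = 54.26 VAR.
Step 10 — Apparent power: |S| = 54.26 VA.
Step 11 — Power factor: PF = P/|S| = 0.00393 (lagging).

(a) P = 0.2132 W  (b) Q = 54.26 VAR  (c) S = 54.26 VA  (d) PF = 0.00393 (lagging)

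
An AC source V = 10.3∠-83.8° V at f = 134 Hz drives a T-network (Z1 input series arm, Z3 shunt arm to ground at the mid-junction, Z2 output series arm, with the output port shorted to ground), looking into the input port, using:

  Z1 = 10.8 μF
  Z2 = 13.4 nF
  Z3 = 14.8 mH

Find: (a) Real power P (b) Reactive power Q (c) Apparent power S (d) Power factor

Step 1 — Angular frequency: ω = 2π·f = 2π·134 = 841.9 rad/s.
Step 2 — Component impedances:
  Z1: Z = 1/(jωC) = -j/(ω·C) = 0 - j110 Ω
  Z2: Z = 1/(jωC) = -j/(ω·C) = 0 - j8.864e+04 Ω
  Z3: Z = jωL = j·841.9·0.0148 = 0 + j12.46 Ω
Step 3 — With the output port shorted to ground, the output series arm Z2 runs from the junction to ground; the shunt arm Z3 also runs from the junction to ground. They appear in parallel: Z3 || Z2 = 0 + j12.46 Ω.
Step 4 — Series with input arm Z1: Z_in = Z1 + (Z3 || Z2) = 0 - j97.51 Ω = 97.51∠-90.0° Ω.
Step 5 — Source phasor: V = 10.3∠-83.8° V = 1.112 - j10.24 V.
Step 6 — Current: I = V / Z = 0.105 + j0.01141 A = 0.1056∠6.2° A.
Step 7 — Complex power: S = V·I* = 0 - j1.088 VA.
Step 8 — Real power: P = Re(S) = 0 W.
Step 9 — Reactive power: Q = Im(S) = -1.088 VAR.
Step 10 — Apparent power: |S| = 1.088 VA.
Step 11 — Power factor: PF = P/|S| = 0 (leading).

(a) P = 0 W  (b) Q = -1.088 VAR  (c) S = 1.088 VA  (d) PF = 0 (leading)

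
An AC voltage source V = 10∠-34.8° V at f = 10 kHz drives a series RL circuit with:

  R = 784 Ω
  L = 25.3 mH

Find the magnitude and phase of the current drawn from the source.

Step 1 — Angular frequency: ω = 2π·f = 2π·1e+04 = 6.283e+04 rad/s.
Step 2 — Component impedances:
  R: Z = R = 784 Ω
  L: Z = jωL = j·6.283e+04·0.0253 = 0 + j1590 Ω
Step 3 — Series combination: Z_total = R + L = 784 + j1590 Ω = 1772∠63.7° Ω.
Step 4 — Source phasor: V = 10∠-34.8° V = 8.211 - j5.707 V.
Step 5 — Ohm's law: I = V / Z_total = (8.211 - j5.707) / (784 + j1590) = -0.0008386 - j0.005579 A.
Step 6 — Convert to polar: |I| = 0.005642 A, ∠I = -98.5°.

I = 0.005642∠-98.5° A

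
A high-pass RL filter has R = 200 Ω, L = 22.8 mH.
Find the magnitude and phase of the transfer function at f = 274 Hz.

Step 1 — Angular frequency: ω = 2π·274 = 1722 rad/s.
Step 2 — Transfer function: H(jω) = jωL/(R + jωL).
Step 3 — Numerator jωL = j·39.25; denominator R + jωL = 200 + j39.25.
Step 4 — H = 0.03709 + j0.189.
Step 5 — Magnitude: |H| = 0.1926 (-14.3 dB); phase: φ = 78.9°.

|H| = 0.1926 (-14.3 dB), φ = 78.9°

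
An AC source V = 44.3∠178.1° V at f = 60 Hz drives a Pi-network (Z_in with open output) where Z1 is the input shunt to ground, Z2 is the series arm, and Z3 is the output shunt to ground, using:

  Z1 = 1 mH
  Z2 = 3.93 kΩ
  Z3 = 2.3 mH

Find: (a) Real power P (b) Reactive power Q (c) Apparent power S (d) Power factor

Step 1 — Angular frequency: ω = 2π·f = 2π·60 = 377 rad/s.
Step 2 — Component impedances:
  Z1: Z = jωL = j·377·0.001 = 0 + j0.377 Ω
  Z2: Z = R = 3930 Ω
  Z3: Z = jωL = j·377·0.0023 = 0 + j0.8671 Ω
Step 3 — With open output, the series arm Z2 and the output shunt Z3 appear in series to ground: Z2 + Z3 = 3930 + j0.8671 Ω.
Step 4 — Parallel with input shunt Z1: Z_in = Z1 || (Z2 + Z3) = 3.616e-05 + j0.377 Ω = 0.377∠90.0° Ω.
Step 5 — Source phasor: V = 44.3∠178.1° V = -44.28 + j1.469 V.
Step 6 — Current: I = V / Z = 3.885 + j117.4 A = 117.5∠88.1° A.
Step 7 — Complex power: S = V·I* = 0.4994 + j5206 VA.
Step 8 — Real power: P = Re(S) = 0.4994 W.
Step 9 — Reactive power: Q = Im(S) = 5206 VAR.
Step 10 — Apparent power: |S| = 5206 VA.
Step 11 — Power factor: PF = P/|S| = 9.593e-05 (lagging).

(a) P = 0.4994 W  (b) Q = 5206 VAR  (c) S = 5206 VA  (d) PF = 9.593e-05 (lagging)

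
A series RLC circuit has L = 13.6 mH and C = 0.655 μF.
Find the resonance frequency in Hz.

Step 1 — Resonance condition Im(Z)=0 gives ω₀ = 1/√(LC).
Step 2 — ω₀ = 1/√(0.0136·6.55e-07) = 1.06e+04 rad/s.
Step 3 — f₀ = ω₀/(2π) = 1686 Hz.

f₀ = 1686 Hz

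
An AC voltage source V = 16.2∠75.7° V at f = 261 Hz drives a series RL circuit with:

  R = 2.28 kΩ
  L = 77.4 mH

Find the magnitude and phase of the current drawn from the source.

Step 1 — Angular frequency: ω = 2π·f = 2π·261 = 1640 rad/s.
Step 2 — Component impedances:
  R: Z = R = 2280 Ω
  L: Z = jωL = j·1640·0.0774 = 0 + j126.9 Ω
Step 3 — Series combination: Z_total = R + L = 2280 + j126.9 Ω = 2284∠3.2° Ω.
Step 4 — Source phasor: V = 16.2∠75.7° V = 4.001 + j15.7 V.
Step 5 — Ohm's law: I = V / Z_total = (4.001 + j15.7) / (2280 + j126.9) = 0.002132 + j0.006766 A.
Step 6 — Convert to polar: |I| = 0.007094 A, ∠I = 72.5°.

I = 0.007094∠72.5° A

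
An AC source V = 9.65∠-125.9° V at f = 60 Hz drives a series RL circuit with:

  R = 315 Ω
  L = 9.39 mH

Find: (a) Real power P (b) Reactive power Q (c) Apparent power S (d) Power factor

Step 1 — Angular frequency: ω = 2π·f = 2π·60 = 377 rad/s.
Step 2 — Component impedances:
  R: Z = R = 315 Ω
  L: Z = jωL = j·377·0.00939 = 0 + j3.54 Ω
Step 3 — Series combination: Z_total = R + L = 315 + j3.54 Ω = 315∠0.6° Ω.
Step 4 — Source phasor: V = 9.65∠-125.9° V = -5.658 - j7.817 V.
Step 5 — Current: I = V / Z = -0.01824 - j0.02461 A = 0.03063∠-126.5° A.
Step 6 — Complex power: S = V·I* = 0.2956 + j0.003322 VA.
Step 7 — Real power: P = Re(S) = 0.2956 W.
Step 8 — Reactive power: Q = Im(S) = 0.003322 VAR.
Step 9 — Apparent power: |S| = 0.2956 VA.
Step 10 — Power factor: PF = P/|S| = 0.9999 (lagging).

(a) P = 0.2956 W  (b) Q = 0.003322 VAR  (c) S = 0.2956 VA  (d) PF = 0.9999 (lagging)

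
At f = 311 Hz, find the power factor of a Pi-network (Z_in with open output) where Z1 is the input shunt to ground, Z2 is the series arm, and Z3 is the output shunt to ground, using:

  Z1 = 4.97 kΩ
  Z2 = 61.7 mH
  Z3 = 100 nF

Step 1 — Angular frequency: ω = 2π·f = 2π·311 = 1954 rad/s.
Step 2 — Component impedances:
  Z1: Z = R = 4970 Ω
  Z2: Z = jωL = j·1954·0.0617 = 0 + j120.6 Ω
  Z3: Z = 1/(jωC) = -j/(ω·C) = 0 - j5118 Ω
Step 3 — With open output, the series arm Z2 and the output shunt Z3 appear in series to ground: Z2 + Z3 = 0 - j4997 Ω.
Step 4 — Parallel with input shunt Z1: Z_in = Z1 || (Z2 + Z3) = 2498 - j2485 Ω = 3524∠-44.8° Ω.
Step 5 — Power factor: PF = cos(φ) = Re(Z)/|Z| = 2498.4/3523.8 = 0.709.
Step 6 — Type: Im(Z) = -2485 ⇒ leading (phase φ = -44.8°).

PF = 0.709 (leading, φ = -44.8°)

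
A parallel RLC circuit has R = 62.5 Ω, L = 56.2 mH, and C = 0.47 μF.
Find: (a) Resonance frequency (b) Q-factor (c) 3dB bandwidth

Step 1 — Resonance: ω₀ = 1/√(LC) = 1/√(0.0562·4.7e-07) = 6153 rad/s.
Step 2 — f₀ = ω₀/(2π) = 979.3 Hz.
Step 3 — Parallel Q: Q = R/(ω₀L) = 62.5/(6153·0.0562) = 0.1807.
Step 4 — Bandwidth: Δω = ω₀/Q = 3.404e+04 rad/s; BW = Δω/(2π) = 5418 Hz.

(a) f₀ = 979.3 Hz  (b) Q = 0.1807  (c) BW = 5418 Hz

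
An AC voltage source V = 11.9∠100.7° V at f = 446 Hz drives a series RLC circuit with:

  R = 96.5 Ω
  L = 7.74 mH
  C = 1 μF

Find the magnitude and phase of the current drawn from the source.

Step 1 — Angular frequency: ω = 2π·f = 2π·446 = 2802 rad/s.
Step 2 — Component impedances:
  R: Z = R = 96.5 Ω
  L: Z = jωL = j·2802·0.00774 = 0 + j21.69 Ω
  C: Z = 1/(jωC) = -j/(ω·C) = 0 - j356.8 Ω
Step 3 — Series combination: Z_total = R + L + C = 96.5 - j335.2 Ω = 348.8∠-73.9° Ω.
Step 4 — Source phasor: V = 11.9∠100.7° V = -2.209 + j11.69 V.
Step 5 — Ohm's law: I = V / Z_total = (-2.209 + j11.69) / (96.5 - j335.2) = -0.03397 + j0.003189 A.
Step 6 — Convert to polar: |I| = 0.03412 A, ∠I = 174.6°.

I = 0.03412∠174.6° A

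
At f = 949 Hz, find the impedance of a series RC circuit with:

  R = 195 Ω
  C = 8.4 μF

Step 1 — Angular frequency: ω = 2π·f = 2π·949 = 5963 rad/s.
Step 2 — Component impedances:
  R: Z = R = 195 Ω
  C: Z = 1/(jωC) = -j/(ω·C) = 0 - j19.97 Ω
Step 3 — Series combination: Z_total = R + C = 195 - j19.97 Ω = 196∠-5.8° Ω.

Z = 195 - j19.97 Ω = 196∠-5.8° Ω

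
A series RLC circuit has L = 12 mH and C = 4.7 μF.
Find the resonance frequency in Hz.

Step 1 — Resonance condition Im(Z)=0 gives ω₀ = 1/√(LC).
Step 2 — ω₀ = 1/√(0.012·4.7e-06) = 4211 rad/s.
Step 3 — f₀ = ω₀/(2π) = 670.2 Hz.

f₀ = 670.2 Hz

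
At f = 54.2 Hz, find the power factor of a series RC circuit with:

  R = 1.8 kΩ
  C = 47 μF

Step 1 — Angular frequency: ω = 2π·f = 2π·54.2 = 340.5 rad/s.
Step 2 — Component impedances:
  R: Z = R = 1800 Ω
  C: Z = 1/(jωC) = -j/(ω·C) = 0 - j62.48 Ω
Step 3 — Series combination: Z_total = R + C = 1800 - j62.48 Ω = 1801∠-2.0° Ω.
Step 4 — Power factor: PF = cos(φ) = Re(Z)/|Z| = 1800/1801 = 0.9994.
Step 5 — Type: Im(Z) = -62.48 ⇒ leading (phase φ = -2.0°).

PF = 0.9994 (leading, φ = -2.0°)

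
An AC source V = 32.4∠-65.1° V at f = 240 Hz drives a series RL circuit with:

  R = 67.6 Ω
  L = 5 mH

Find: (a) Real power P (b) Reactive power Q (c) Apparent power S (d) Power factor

Step 1 — Angular frequency: ω = 2π·f = 2π·240 = 1508 rad/s.
Step 2 — Component impedances:
  R: Z = R = 67.6 Ω
  L: Z = jωL = j·1508·0.005 = 0 + j7.54 Ω
Step 3 — Series combination: Z_total = R + L = 67.6 + j7.54 Ω = 68.02∠6.4° Ω.
Step 4 — Source phasor: V = 32.4∠-65.1° V = 13.64 - j29.39 V.
Step 5 — Current: I = V / Z = 0.1514 - j0.4516 A = 0.4763∠-71.5° A.
Step 6 — Complex power: S = V·I* = 15.34 + j1.711 VA.
Step 7 — Real power: P = Re(S) = 15.34 W.
Step 8 — Reactive power: Q = Im(S) = 1.711 VAR.
Step 9 — Apparent power: |S| = 15.43 VA.
Step 10 — Power factor: PF = P/|S| = 0.9938 (lagging).

(a) P = 15.34 W  (b) Q = 1.711 VAR  (c) S = 15.43 VA  (d) PF = 0.9938 (lagging)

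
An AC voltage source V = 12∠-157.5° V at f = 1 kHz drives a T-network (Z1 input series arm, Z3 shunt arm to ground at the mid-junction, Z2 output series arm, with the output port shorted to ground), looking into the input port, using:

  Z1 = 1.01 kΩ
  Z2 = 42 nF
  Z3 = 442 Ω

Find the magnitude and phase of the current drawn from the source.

Step 1 — Angular frequency: ω = 2π·f = 2π·1000 = 6283 rad/s.
Step 2 — Component impedances:
  Z1: Z = R = 1010 Ω
  Z2: Z = 1/(jωC) = -j/(ω·C) = 0 - j3789 Ω
  Z3: Z = R = 442 Ω
Step 3 — With the output port shorted to ground, the output series arm Z2 runs from the junction to ground; the shunt arm Z3 also runs from the junction to ground. They appear in parallel: Z3 || Z2 = 436.1 - j50.86 Ω.
Step 4 — Series with input arm Z1: Z_in = Z1 + (Z3 || Z2) = 1446 - j50.86 Ω = 1447∠-2.0° Ω.
Step 5 — Source phasor: V = 12∠-157.5° V = -11.09 - j4.592 V.
Step 6 — Ohm's law: I = V / Z_total = (-11.09 - j4.592) / (1446 - j50.86) = -0.007546 - j0.003441 A.
Step 7 — Convert to polar: |I| = 0.008293 A, ∠I = -155.5°.

I = 0.008293∠-155.5° A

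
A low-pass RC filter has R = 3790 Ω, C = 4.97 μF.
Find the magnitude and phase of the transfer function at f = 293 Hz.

Step 1 — Angular frequency: ω = 2π·293 = 1841 rad/s.
Step 2 — Transfer function: H(jω) = 1/(1 + jωRC).
Step 3 — Denominator: 1 + jωRC = 1 + j·1841·3790·4.97e-06 = 1 + j34.68.
Step 4 — H = 0.0008309 - j0.02881.
Step 5 — Magnitude: |H| = 0.02883 (-30.8 dB); phase: φ = -88.3°.

|H| = 0.02883 (-30.8 dB), φ = -88.3°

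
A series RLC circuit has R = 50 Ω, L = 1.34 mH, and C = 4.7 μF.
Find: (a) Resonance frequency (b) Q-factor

Step 1 — Resonance condition Im(Z)=0 gives ω₀ = 1/√(LC).
Step 2 — ω₀ = 1/√(0.00134·4.7e-06) = 1.26e+04 rad/s.
Step 3 — f₀ = ω₀/(2π) = 2005 Hz.
Step 4 — Series Q: Q = ω₀L/R = 1.26e+04·0.00134/50 = 0.3377.

(a) f₀ = 2005 Hz  (b) Q = 0.3377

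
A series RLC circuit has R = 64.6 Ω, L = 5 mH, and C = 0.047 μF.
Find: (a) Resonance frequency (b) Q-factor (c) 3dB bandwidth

Step 1 — Resonance condition Im(Z)=0 gives ω₀ = 1/√(LC).
Step 2 — ω₀ = 1/√(0.005·4.7e-08) = 6.523e+04 rad/s.
Step 3 — f₀ = ω₀/(2π) = 1.038e+04 Hz.
Step 4 — Series Q: Q = ω₀L/R = 6.523e+04·0.005/64.6 = 5.049.
Step 5 — 3dB bandwidth: Δω = ω₀/Q = 1.292e+04 rad/s; BW = Δω/(2π) = 2056 Hz.

(a) f₀ = 1.038e+04 Hz  (b) Q = 5.049  (c) BW = 2056 Hz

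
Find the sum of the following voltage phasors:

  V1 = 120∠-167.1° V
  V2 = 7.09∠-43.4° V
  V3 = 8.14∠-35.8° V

Step 1 — Convert each phasor to rectangular form:
  V1 = 120·(cos(-167.1°) + j·sin(-167.1°)) = -117 - j26.79 V
  V2 = 7.09·(cos(-43.4°) + j·sin(-43.4°)) = 5.151 - j4.871 V
  V3 = 8.14·(cos(-35.8°) + j·sin(-35.8°)) = 6.602 - j4.762 V
Step 2 — Sum components: V_total = -105.2 - j36.42 V.
Step 3 — Convert to polar: |V_total| = 111.3 V, ∠V_total = -160.9°.

V_total = 111.3∠-160.9° V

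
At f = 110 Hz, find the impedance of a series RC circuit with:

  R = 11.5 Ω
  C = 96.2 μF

Step 1 — Angular frequency: ω = 2π·f = 2π·110 = 691.2 rad/s.
Step 2 — Component impedances:
  R: Z = R = 11.5 Ω
  C: Z = 1/(jωC) = -j/(ω·C) = 0 - j15.04 Ω
Step 3 — Series combination: Z_total = R + C = 11.5 - j15.04 Ω = 18.93∠-52.6° Ω.

Z = 11.5 - j15.04 Ω = 18.93∠-52.6° Ω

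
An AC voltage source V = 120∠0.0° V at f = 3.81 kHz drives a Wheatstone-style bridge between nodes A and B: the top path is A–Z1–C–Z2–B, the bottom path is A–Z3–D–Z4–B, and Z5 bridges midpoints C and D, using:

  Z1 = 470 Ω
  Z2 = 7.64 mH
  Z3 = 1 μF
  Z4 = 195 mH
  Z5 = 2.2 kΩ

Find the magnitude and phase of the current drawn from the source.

Step 1 — Angular frequency: ω = 2π·f = 2π·3810 = 2.394e+04 rad/s.
Step 2 — Component impedances:
  Z1: Z = R = 470 Ω
  Z2: Z = jωL = j·2.394e+04·0.00764 = 0 + j182.9 Ω
  Z3: Z = 1/(jωC) = -j/(ω·C) = 0 - j41.77 Ω
  Z4: Z = jωL = j·2.394e+04·0.195 = 0 + j4668 Ω
  Z5: Z = R = 2200 Ω
Step 3 — Bridge requires nodal analysis (the Z5 bridge couples midpoints C and D, so the two paths cannot be reduced to a simple series/parallel combination). Setting node B to ground and injecting 1 A at node A, the 3-node admittance system at A, C, D solves to V_A = Z_AB = 355.3 + j202.7 Ω = 409∠29.7° Ω.
Step 4 — Source phasor: V = 120∠0.0° V = 120 V.
Step 5 — Ohm's law: I = V / Z_total = (120) / (355.3 + j202.7) = 0.2548 - j0.1454 A.
Step 6 — Convert to polar: |I| = 0.2934 A, ∠I = -29.7°.

I = 0.2934∠-29.7° A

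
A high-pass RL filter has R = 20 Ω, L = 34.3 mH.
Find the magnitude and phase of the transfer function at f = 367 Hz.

Step 1 — Angular frequency: ω = 2π·367 = 2306 rad/s.
Step 2 — Transfer function: H(jω) = jωL/(R + jωL).
Step 3 — Numerator jωL = j·79.09; denominator R + jωL = 20 + j79.09.
Step 4 — H = 0.9399 + j0.2377.
Step 5 — Magnitude: |H| = 0.9695 (-0.3 dB); phase: φ = 14.2°.

|H| = 0.9695 (-0.3 dB), φ = 14.2°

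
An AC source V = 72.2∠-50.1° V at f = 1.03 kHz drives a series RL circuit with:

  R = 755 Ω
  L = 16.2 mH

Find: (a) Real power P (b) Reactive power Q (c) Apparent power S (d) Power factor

Step 1 — Angular frequency: ω = 2π·f = 2π·1030 = 6472 rad/s.
Step 2 — Component impedances:
  R: Z = R = 755 Ω
  L: Z = jωL = j·6472·0.0162 = 0 + j104.8 Ω
Step 3 — Series combination: Z_total = R + L = 755 + j104.8 Ω = 762.2∠7.9° Ω.
Step 4 — Source phasor: V = 72.2∠-50.1° V = 46.31 - j55.39 V.
Step 5 — Current: I = V / Z = 0.05019 - j0.08033 A = 0.09472∠-58.0° A.
Step 6 — Complex power: S = V·I* = 6.774 + j0.9406 VA.
Step 7 — Real power: P = Re(S) = 6.774 W.
Step 8 — Reactive power: Q = Im(S) = 0.9406 VAR.
Step 9 — Apparent power: |S| = 6.839 VA.
Step 10 — Power factor: PF = P/|S| = 0.9905 (lagging).

(a) P = 6.774 W  (b) Q = 0.9406 VAR  (c) S = 6.839 VA  (d) PF = 0.9905 (lagging)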